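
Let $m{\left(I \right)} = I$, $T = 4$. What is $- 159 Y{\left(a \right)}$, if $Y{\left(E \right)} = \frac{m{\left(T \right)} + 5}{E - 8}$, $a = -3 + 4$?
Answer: $\frac{1431}{7} \approx 204.43$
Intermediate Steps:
$a = 1$
$Y{\left(E \right)} = \frac{9}{-8 + E}$ ($Y{\left(E \right)} = \frac{4 + 5}{E - 8} = \frac{9}{-8 + E}$)
$- 159 Y{\left(a \right)} = - 159 \frac{9}{-8 + 1} = - 159 \frac{9}{-7} = - 159 \cdot 9 \left(- \frac{1}{7}\right) = \left(-159\right) \left(- \frac{9}{7}\right) = \frac{1431}{7}$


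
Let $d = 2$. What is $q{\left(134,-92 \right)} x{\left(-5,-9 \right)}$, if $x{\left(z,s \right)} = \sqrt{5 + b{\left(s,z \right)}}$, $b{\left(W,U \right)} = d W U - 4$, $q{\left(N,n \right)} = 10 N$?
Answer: $1340 \sqrt{91} \approx 12783.0$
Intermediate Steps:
$b{\left(W,U \right)} = -4 + 2 U W$ ($b{\left(W,U \right)} = 2 W U - 4 = 2 U W - 4 = -4 + 2 U W$)
$x{\left(z,s \right)} = \sqrt{1 + 2 s z}$ ($x{\left(z,s \right)} = \sqrt{5 + \left(-4 + 2 z s\right)} = \sqrt{5 + \left(-4 + 2 s z\right)} = \sqrt{1 + 2 s z}$)
$q{\left(134,-92 \right)} x{\left(-5,-9 \right)} = 10 \cdot 134 \sqrt{1 + 2 \left(-9\right) \left(-5\right)} = 1340 \sqrt{1 + 90} = 1340 \sqrt{91}$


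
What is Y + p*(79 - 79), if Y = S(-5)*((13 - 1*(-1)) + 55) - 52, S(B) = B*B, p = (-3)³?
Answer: 1673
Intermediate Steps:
p = -27
S(B) = B²
Y = 1673 (Y = (-5)²*((13 - 1*(-1)) + 55) - 52 = 25*((13 + 1) + 55) - 52 = 25*(14 + 55) - 52 = 25*69 - 52 = 1725 - 52 = 1673)
Y + p*(79 - 79) = 1673 - 27*(79 - 79) = 1673 - 27*0 = 1673 + 0 = 1673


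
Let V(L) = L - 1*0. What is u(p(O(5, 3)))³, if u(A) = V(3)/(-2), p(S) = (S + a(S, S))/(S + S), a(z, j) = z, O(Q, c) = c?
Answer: -27/8 ≈ -3.3750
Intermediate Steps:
p(S) = 1 (p(S) = (S + S)/(S + S) = (2*S)/((2*S)) = (2*S)*(1/(2*S)) = 1)
V(L) = L (V(L) = L + 0 = L)
u(A) = -3/2 (u(A) = 3/(-2) = 3*(-½) = -3/2)
u(p(O(5, 3)))³ = (-3/2)³ = -27/8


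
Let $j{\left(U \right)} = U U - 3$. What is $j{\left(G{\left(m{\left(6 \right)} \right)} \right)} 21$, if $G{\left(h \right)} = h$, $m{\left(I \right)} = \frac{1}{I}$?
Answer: $- \frac{749}{12} \approx -62.417$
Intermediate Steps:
$j{\left(U \right)} = -3 + U^{2}$ ($j{\left(U \right)} = U^{2} - 3 = -3 + U^{2}$)
$j{\left(G{\left(m{\left(6 \right)} \right)} \right)} 21 = \left(-3 + \left(\frac{1}{6}\right)^{2}\right) 21 = \left(-3 + \frac{1}{36}\right) 21 = \left(- \frac{107}{36}\right) 21 = - \frac{749}{12}$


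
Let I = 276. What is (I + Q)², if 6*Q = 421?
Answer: 4313929/36 ≈ 1.1983e+5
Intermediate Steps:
Q = 421/6 (Q = (⅙)*421 = 421/6 ≈ 70.167)
(I + Q)² = (276 + 421/6)² = (2077/6)² = 4313929/36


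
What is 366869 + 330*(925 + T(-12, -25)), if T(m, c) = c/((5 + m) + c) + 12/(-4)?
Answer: 10742189/16 ≈ 6.7139e+5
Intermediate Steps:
T(m, c) = -3 + c/(5 + c + m) (T(m, c) = c/(5 + c + m) + 12*(-¼) = c/(5 + c + m) - 3 = -3 + c/(5 + c + m))
366869 + 330*(925 + T(-12, -25)) = 366869 + 330*(925 + (-15 - 3*(-12) - 2*(-25))/(5 - 25 - 12)) = 366869 + 330*(925 + (-15 + 36 + 50)/(-32)) = 366869 + 330*(925 - 1/32*71) = 366869 + 330*(925 - 71/32) = 366869 + 330*(29529/32) = 366869 + 4872285/16 = 10742189/16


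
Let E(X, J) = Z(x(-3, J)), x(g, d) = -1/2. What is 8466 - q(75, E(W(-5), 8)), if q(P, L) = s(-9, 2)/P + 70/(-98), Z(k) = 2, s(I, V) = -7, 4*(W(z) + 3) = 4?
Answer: 4445074/525 ≈ 8466.8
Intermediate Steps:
W(z) = -2 (W(z) = -3 + (¼)*4 = -3 + 1 = -2)
x(g, d) = -½ (x(g, d) = -1*½ = -½)
E(X, J) = 2
q(P, L) = -5/7 - 7/P (q(P, L) = -7/P + 70/(-98) = -7/P + 70*(-1/98) = -7/P - 5/7 = -5/7 - 7/P)
8466 - q(75, E(W(-5), 8)) = 8466 - (-5/7 - 7/75) = 8466 - 1*(-424/525) = 8466 + 424/525 = 4445074/525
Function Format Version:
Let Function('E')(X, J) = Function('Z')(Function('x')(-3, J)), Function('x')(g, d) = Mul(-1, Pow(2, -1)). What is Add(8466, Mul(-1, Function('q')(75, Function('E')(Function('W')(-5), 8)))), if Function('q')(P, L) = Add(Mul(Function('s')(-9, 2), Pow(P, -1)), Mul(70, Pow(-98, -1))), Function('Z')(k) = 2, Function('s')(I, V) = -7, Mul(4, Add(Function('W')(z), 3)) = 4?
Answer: Rational(4445074, 525) ≈ 8466.8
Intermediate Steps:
Function('W')(z) = -2 (Function('W')(z) = Add(-3, Mul(Rational(1, 4), 4)) = Add(-3, 1) = -2)
Function('x')(g, d) = Rational(-1, 2) (Function('x')(g, d) = Mul(-1, Rational(1, 2)) = Rational(-1, 2))
Function('E')(X, J) = 2
Function('q')(P, L) = Add(Rational(-5, 7), Mul(-7, Pow(P, -1))) (Function('q')(P, L) = Add(Mul(-7, Pow(P, -1)), Mul(70, Pow(-98, -1))) = Add(Mul(-7, Pow(P, -1)), Mul(70, Rational(-1, 98))) = Add(Mul(-7, Pow(P, -1)), Rational(-5, 7)) = Add(Rational(-5, 7), Mul(-7, Pow(P, -1))))
Add(8466, Mul(-1, Function('q')(75, Function('E')(Function('W')(-5), 8)))) = Add(8466, Mul(-1, Add(Rational(-5, 7), Mul(-7, Pow(75, -1))))) = Add(8466, Mul(-1, Add(Rational(-5, 7), Mul(-7, Rational(1, 75))))) = Add(8466, Mul(-1, Add(Rational(-5, 7), Rational(-7, 75)))) = Add(8466, Mul(-1, Rational(-424, 525))) = Add(8466, Rational(424, 525)) = Rational(4445074, 525)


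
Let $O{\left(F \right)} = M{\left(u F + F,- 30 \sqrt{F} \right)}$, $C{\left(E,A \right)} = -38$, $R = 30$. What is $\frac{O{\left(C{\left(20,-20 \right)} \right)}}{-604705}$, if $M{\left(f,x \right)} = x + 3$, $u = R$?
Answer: $- \frac{3}{604705} + \frac{6 i \sqrt{38}}{120941} \approx -4.9611 \cdot 10^{-6} + 0.00030582 i$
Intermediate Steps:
$u = 30$
$M{\left(f,x \right)} = 3 + x$
$O{\left(F \right)} = 3 - 30 \sqrt{F}$
$\frac{O{\left(C{\left(20,-20 \right)} \right)}}{-604705} = \frac{3 - 30 \sqrt{-38}}{-604705} = \left(3 - 30 i \sqrt{38}\right) \left(- \frac{1}{604705}\right) = - \frac{3}{604705} + \frac{6 i \sqrt{38}}{120941}$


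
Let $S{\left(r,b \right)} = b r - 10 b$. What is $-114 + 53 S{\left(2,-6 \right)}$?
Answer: $2430$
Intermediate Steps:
$S{\left(r,b \right)} = - 10 b + b r$
$-114 + 53 S{\left(2,-6 \right)} = -114 + 53 \left(- 6 \left(-10 + 2\right)\right) = -114 + 53 \left(\left(-6\right) \left(-8\right)\right) = -114 + 53 \cdot 48 = -114 + 2544 = 2430$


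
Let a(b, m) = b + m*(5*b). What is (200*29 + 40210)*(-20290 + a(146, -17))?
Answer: -1497809540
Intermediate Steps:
a(b, m) = b + 5*b*m
(200*29 + 40210)*(-20290 + a(146, -17)) = (200*29 + 40210)*(-20290 + 146*(1 + 5*(-17))) = (5800 + 40210)*(-20290 + 146*(1 - 85)) = 46010*(-20290 + 146*(-84)) = 46010*(-20290 - 12264) = 46010*(-32554) = -1497809540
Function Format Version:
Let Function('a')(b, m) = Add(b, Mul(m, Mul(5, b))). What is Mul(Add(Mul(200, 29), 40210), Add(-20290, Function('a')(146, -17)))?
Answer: -1497809540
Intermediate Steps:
Function('a')(b, m) = Add(b, Mul(5, b, m))
Mul(Add(Mul(200, 29), 40210), Add(-20290, Function('a')(146, -17))) = Mul(Add(Mul(200, 29), 40210), Add(-20290, Mul(146, Add(1, Mul(5, -17))))) = Mul(Add(5800, 40210), Add(-20290, Mul(146, Add(1, -85)))) = Mul(46010, Add(-20290, Mul(146, -84))) = Mul(46010, Add(-20290, -12264)) = Mul(46010, -32554) = -1497809540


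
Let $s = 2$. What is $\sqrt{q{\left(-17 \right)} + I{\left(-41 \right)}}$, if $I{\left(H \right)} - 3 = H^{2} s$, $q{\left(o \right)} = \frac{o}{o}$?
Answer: $3 \sqrt{374} \approx 58.017$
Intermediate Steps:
$q{\left(o \right)} = 1$
$I{\left(H \right)} = 3 + 2 H^{2}$ ($I{\left(H \right)} = 3 + H^{2} \cdot 2 = 3 + 2 H^{2}$)
$\sqrt{q{\left(-17 \right)} + I{\left(-41 \right)}} = \sqrt{1 + \left(3 + 2 \left(-41\right)^{2}\right)} = \sqrt{1 + \left(3 + 2 \cdot 1681\right)} = \sqrt{1 + \left(3 + 3362\right)} = \sqrt{1 + 3365} = \sqrt{3366} = 3 \sqrt{374}$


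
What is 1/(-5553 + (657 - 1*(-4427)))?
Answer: -1/469 ≈ -0.0021322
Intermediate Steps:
1/(-5553 + (657 - 1*(-4427))) = 1/(-5553 + (657 + 4427)) = 1/(-5553 + 5084) = 1/(-469) = -1/469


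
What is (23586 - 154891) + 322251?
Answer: 190946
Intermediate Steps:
(23586 - 154891) + 322251 = -131305 + 322251 = 190946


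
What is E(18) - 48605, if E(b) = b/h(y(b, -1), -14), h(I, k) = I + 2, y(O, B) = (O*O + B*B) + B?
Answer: -7922606/163 ≈ -48605.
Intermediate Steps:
y(O, B) = B + B**2 + O**2 (y(O, B) = (O**2 + B**2) + B = (B**2 + O**2) + B = B + B**2 + O**2)
h(I, k) = 2 + I
E(b) = b/(2 + b**2) (E(b) = b/(2 + (-1 + (-1)**2 + b**2)) = b/(2 + (-1 + 1 + b**2)) = b/(2 + b**2))
E(18) - 48605 = 18/(2 + 18**2) - 48605 = 18/(2 + 324) - 48605 = 18/326 - 48605 = 18*(1/326) - 48605 = 9/163 - 48605 = -7922606/163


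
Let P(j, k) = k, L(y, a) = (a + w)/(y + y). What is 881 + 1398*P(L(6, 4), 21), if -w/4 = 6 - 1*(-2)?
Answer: 30239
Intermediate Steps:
w = -32 (w = -4*(6 - 1*(-2)) = -4*(6 + 2) = -4*8 = -32)
L(y, a) = (-32 + a)/(2*y) (L(y, a) = (a - 32)/(y + y) = (-32 + a)/((2*y)) = (-32 + a)*(1/(2*y)) = (-32 + a)/(2*y))
881 + 1398*P(L(6, 4), 21) = 881 + 1398*21 = 881 + 29358 = 30239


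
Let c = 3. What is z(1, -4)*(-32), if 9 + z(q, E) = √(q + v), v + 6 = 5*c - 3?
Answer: 288 - 32*√7 ≈ 203.34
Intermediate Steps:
v = 6 (v = -6 + (5*3 - 3) = -6 + (15 - 3) = -6 + 12 = 6)
z(q, E) = -9 + √(6 + q) (z(q, E) = -9 + √(q + 6) = -9 + √(6 + q))
z(1, -4)*(-32) = (-9 + √(6 + 1))*(-32) = (-9 + √7)*(-32) = 288 - 32*√7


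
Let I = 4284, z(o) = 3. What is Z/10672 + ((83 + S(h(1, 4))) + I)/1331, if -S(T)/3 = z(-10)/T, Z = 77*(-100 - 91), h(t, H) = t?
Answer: 26933559/14204432 ≈ 1.8961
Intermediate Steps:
Z = -14707 (Z = 77*(-191) = -14707)
S(T) = -9/T
Z/10672 + ((83 + S(h(1, 4))) + I)/1331 = -14707/10672 + ((83 - 9/1) + 4284)/1331 = -14707*1/10672 + ((83 - 9*1) + 4284)*(1/1331) = -14707/10672 + ((83 - 9) + 4284)*(1/1331) = -14707/10672 + (74 + 4284)*(1/1331) = -14707/10672 + 4358*(1/1331) = -14707/10672 + 4358/1331 = 26933559/14204432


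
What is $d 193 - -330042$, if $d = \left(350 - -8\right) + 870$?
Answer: $567046$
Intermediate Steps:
$d = 1228$ ($d = \left(350 + 8\right) + 870 = 358 + 870 = 1228$)
$d 193 - -330042 = 1228 \cdot 193 - -330042 = 237004 + 330042 = 567046$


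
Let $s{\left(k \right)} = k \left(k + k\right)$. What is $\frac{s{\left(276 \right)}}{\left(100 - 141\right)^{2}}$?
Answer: $\frac{152352}{1681} \approx 90.632$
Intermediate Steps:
$s{\left(k \right)} = 2 k^{2}$ ($s{\left(k \right)} = k 2 k = 2 k^{2}$)
$\frac{s{\left(276 \right)}}{\left(100 - 141\right)^{2}} = \frac{2 \cdot 276^{2}}{\left(100 - 141\right)^{2}} = \frac{2 \cdot 76176}{\left(-41\right)^{2}} = \frac{152352}{1681}$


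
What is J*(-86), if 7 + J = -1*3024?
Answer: 260666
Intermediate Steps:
J = -3031 (J = -7 - 1*3024 = -7 - 3024 = -3031)
J*(-86) = -3031*(-86) = 260666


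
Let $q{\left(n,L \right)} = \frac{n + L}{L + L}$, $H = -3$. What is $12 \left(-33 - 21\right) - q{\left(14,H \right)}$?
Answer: $- \frac{3877}{6} \approx -646.17$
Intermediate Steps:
$q{\left(n,L \right)} = \frac{L + n}{2 L}$
$12 \left(-33 - 21\right) - q{\left(14,H \right)} = 12 \left(-33 - 21\right) - \frac{-3 + 14}{2 \left(-3\right)} = 12 \left(-54\right) - \frac{1}{2} \left(- \frac{1}{3}\right) 11 = -648 - - \frac{11}{6} = -648 + \frac{11}{6} = - \frac{3877}{6}$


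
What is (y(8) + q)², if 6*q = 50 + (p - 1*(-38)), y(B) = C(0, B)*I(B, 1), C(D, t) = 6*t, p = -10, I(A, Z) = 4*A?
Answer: 2399401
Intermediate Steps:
y(B) = 24*B² (y(B) = (6*B)*(4*B) = 24*B²)
q = 13 (q = (50 + (-10 - 1*(-38)))/6 = (50 + (-10 + 38))/6 = (50 + 28)/6 = (⅙)*78 = 13)
(y(8) + q)² = (24*8² + 13)² = (24*64 + 13)² = (1536 + 13)² = 1549² = 2399401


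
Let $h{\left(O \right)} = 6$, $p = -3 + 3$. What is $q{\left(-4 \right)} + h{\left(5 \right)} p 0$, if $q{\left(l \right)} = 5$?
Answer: $5$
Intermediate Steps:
$p = 0$
$q{\left(-4 \right)} + h{\left(5 \right)} p 0 = 5 + 6 \cdot 0 \cdot 0 = 5 + 6 \cdot 0 = 5 + 0 = 5$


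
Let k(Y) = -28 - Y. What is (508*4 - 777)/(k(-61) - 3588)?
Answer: -251/711 ≈ -0.35302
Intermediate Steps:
(508*4 - 777)/(k(-61) - 3588) = (508*4 - 777)/((-28 - 1*(-61)) - 3588) = (2032 - 777)/((-28 + 61) - 3588) = 1255/(33 - 3588) = 1255/(-3555) = 1255*(-1/3555) = -251/711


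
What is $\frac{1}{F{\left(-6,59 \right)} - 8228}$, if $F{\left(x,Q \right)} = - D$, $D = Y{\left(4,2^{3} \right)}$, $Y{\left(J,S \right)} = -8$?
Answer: $- \frac{1}{8220} \approx -0.00012165$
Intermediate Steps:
$D = -8$
$F{\left(x,Q \right)} = 8$ ($F{\left(x,Q \right)} = \left(-1\right) \left(-8\right) = 8$)
$\frac{1}{F{\left(-6,59 \right)} - 8228} = \frac{1}{8 - 8228} = \frac{1}{-8220} = - \frac{1}{8220}$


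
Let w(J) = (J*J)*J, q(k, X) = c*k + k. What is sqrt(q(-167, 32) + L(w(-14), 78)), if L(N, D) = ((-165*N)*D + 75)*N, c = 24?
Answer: I*sqrt(96905338295) ≈ 3.113e+5*I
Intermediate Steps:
q(k, X) = 25*k (q(k, X) = 24*k + k = 25*k)
w(J) = J**3 (w(J) = J**2*J = J**3)
L(N, D) = N*(75 - 165*D*N) (L(N, D) = (-165*D*N + 75)*N = (75 - 165*D*N)*N = N*(75 - 165*D*N))
sqrt(q(-167, 32) + L(w(-14), 78)) = sqrt(25*(-167) + 15*(-14)**3*(5 - 11*78*(-14)**3)) = sqrt(-4175 + 15*(-2744)*(5 - 11*78*(-2744))) = sqrt(-4175 + 15*(-2744)*(5 + 2354352)) = sqrt(-4175 + 15*(-2744)*2354357) = sqrt(-4175 - 96905334120) = sqrt(-96905338295) = I*sqrt(96905338295)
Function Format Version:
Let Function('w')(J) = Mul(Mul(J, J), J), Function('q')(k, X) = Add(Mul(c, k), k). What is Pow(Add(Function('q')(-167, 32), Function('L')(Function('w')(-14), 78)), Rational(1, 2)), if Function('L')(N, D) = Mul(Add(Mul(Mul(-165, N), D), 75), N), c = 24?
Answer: Mul(I, Pow(96905338295, Rational(1, 2))) ≈ Mul(3.1130e+5, I)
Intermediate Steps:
Function('q')(k, X) = Mul(25, k) (Function('q')(k, X) = Add(Mul(24, k), k) = Mul(25, k))
Function('w')(J) = Pow(J, 3) (Function('w')(J) = Mul(Pow(J, 2), J) = Pow(J, 3))
Function('L')(N, D) = Mul(N, Add(75, Mul(-165, D, N))) (Function('L')(N, D) = Mul(Add(Mul(-165, D, N), 75), N) = Mul(Add(75, Mul(-165, D, N)), N) = Mul(N, Add(75, Mul(-165, D, N))))
Pow(Add(Function('q')(-167, 32), Function('L')(Function('w')(-14), 78)), Rational(1, 2)) = Pow(Add(Mul(25, -167), Mul(15, Pow(-14, 3), Add(5, Mul(-11, 78, Pow(-14, 3))))), Rational(1, 2)) = Pow(Add(-4175, Mul(15, -2744, Add(5, Mul(-11, 78, -2744)))), Rational(1, 2)) = Pow(Add(-4175, Mul(15, -2744, Add(5, 2354352))), Rational(1, 2)) = Pow(Add(-4175, Mul(15, -2744, 2354357)), Rational(1, 2)) = Pow(Add(-4175, -96905334120), Rational(1, 2)) = Pow(-96905338295, Rational(1, 2)) = Mul(I, Pow(96905338295, Rational(1, 2)))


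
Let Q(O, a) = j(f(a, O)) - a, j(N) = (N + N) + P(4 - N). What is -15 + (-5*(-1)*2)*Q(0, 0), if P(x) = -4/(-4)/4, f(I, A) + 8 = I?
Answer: -345/2 ≈ -172.50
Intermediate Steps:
f(I, A) = -8 + I
P(x) = 1/4 (P(x) = -4*(-1/4)*(1/4) = 1*(1/4) = 1/4)
j(N) = 1/4 + 2*N (j(N) = (N + N) + 1/4 = 2*N + 1/4 = 1/4 + 2*N)
Q(O, a) = -63/4 + a (Q(O, a) = (1/4 + 2*(-8 + a)) - a = (1/4 + (-16 + 2*a)) - a = (-63/4 + 2*a) - a = -63/4 + a)
-15 + (-5*(-1)*2)*Q(0, 0) = -15 + (-5*(-1)*2)*(-63/4 + 0) = -15 + (5*2)*(-63/4) = -15 + 10*(-63/4) = -15 - 315/2 = -345/2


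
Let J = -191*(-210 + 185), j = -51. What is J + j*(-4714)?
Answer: 245189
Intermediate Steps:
J = 4775 (J = -191*(-25) = 4775)
J + j*(-4714) = 4775 - 51*(-4714) = 4775 + 240414 = 245189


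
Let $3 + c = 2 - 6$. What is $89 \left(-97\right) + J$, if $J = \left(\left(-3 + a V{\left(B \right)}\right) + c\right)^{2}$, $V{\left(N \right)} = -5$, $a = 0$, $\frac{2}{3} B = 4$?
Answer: $-8533$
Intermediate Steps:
$B = 6$ ($B = \frac{3}{2} \cdot 4 = 6$)
$c = -7$ ($c = -3 + \left(2 - 6\right) = -3 - 4 = -7$)
$J = 100$ ($J = \left(\left(-3 + 0 \left(-5\right)\right) - 7\right)^{2} = \left(\left(-3 + 0\right) - 7\right)^{2} = \left(-3 - 7\right)^{2} = \left(-10\right)^{2} = 100$)
$89 \left(-97\right) + J = 89 \left(-97\right) + 100 = -8633 + 100 = -8533$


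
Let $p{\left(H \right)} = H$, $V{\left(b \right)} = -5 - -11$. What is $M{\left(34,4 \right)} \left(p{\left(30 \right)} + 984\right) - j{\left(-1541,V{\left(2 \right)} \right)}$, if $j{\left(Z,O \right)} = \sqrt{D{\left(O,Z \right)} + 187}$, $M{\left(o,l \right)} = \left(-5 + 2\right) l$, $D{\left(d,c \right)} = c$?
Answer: $-12168 - i \sqrt{1354} \approx -12168.0 - 36.797 i$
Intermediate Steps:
$V{\left(b \right)} = 6$ ($V{\left(b \right)} = -5 + 11 = 6$)
$M{\left(o,l \right)} = - 3 l$
$j{\left(Z,O \right)} = \sqrt{187 + Z}$ ($j{\left(Z,O \right)} = \sqrt{Z + 187} = \sqrt{187 + Z}$)
$M{\left(34,4 \right)} \left(p{\left(30 \right)} + 984\right) - j{\left(-1541,V{\left(2 \right)} \right)} = \left(-3\right) 4 \left(30 + 984\right) - \sqrt{187 - 1541} = \left(-12\right) 1014 - \sqrt{-1354} = -12168 - i \sqrt{1354}$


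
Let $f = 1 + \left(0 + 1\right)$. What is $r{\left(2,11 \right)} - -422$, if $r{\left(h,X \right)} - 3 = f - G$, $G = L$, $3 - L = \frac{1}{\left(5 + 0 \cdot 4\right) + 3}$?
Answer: $\frac{3393}{8} \approx 424.13$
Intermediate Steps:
$L = \frac{23}{8}$ ($L = 3 - \frac{1}{\left(5 + 0 \cdot 4\right) + 3} = 3 - \frac{1}{\left(5 + 0\right) + 3} = 3 - \frac{1}{5 + 3} = 3 - \frac{1}{8} = \frac{23}{8} \approx 2.875$)
$f = 2$ ($f = 1 + 1 = 2$)
$G = \frac{23}{8} \approx 2.875$
$r{\left(h,X \right)} = \frac{17}{8}$ ($r{\left(h,X \right)} = 3 + \left(2 - \frac{23}{8}\right) = 3 - \frac{7}{8} = \frac{17}{8}$)
$r{\left(2,11 \right)} - -422 = \frac{17}{8} - -422 = \frac{17}{8} + 422 = \frac{3393}{8}$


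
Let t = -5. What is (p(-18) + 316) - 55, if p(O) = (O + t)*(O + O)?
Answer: 1089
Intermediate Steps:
p(O) = 2*O*(-5 + O) (p(O) = (O - 5)*(O + O) = (-5 + O)*(2*O) = 2*O*(-5 + O))
(p(-18) + 316) - 55 = (2*(-18)*(-5 - 18) + 316) - 55 = (2*(-18)*(-23) + 316) - 55 = (828 + 316) - 55 = 1144 - 55 = 1089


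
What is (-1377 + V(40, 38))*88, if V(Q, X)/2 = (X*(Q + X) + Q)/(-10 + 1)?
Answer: -1619288/9 ≈ -1.7992e+5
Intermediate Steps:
V(Q, X) = -2*Q/9 - 2*X*(Q + X)/9 (V(Q, X) = 2*((X*(Q + X) + Q)/(-10 + 1)) = 2*((Q + X*(Q + X))/(-9)) = 2*((Q + X*(Q + X))*(-⅑)) = 2*(-Q/9 - X*(Q + X)/9) = -2*Q/9 - 2*X*(Q + X)/9)
(-1377 + V(40, 38))*88 = (-1377 + (-2/9*40 - 2/9*38² - 2/9*40*38))*88 = (-1377 + (-80/9 - 2/9*1444 - 3040/9))*88 = (-1377 + (-80/9 - 2888/9 - 3040/9))*88 = (-1377 - 6008/9)*88 = -18401/9*88 = -1619288/9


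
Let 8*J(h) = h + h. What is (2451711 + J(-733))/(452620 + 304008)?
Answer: 9806111/3026512 ≈ 3.2401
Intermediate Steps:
J(h) = h/4 (J(h) = (h + h)/8 = (2*h)/8 = h/4)
(2451711 + J(-733))/(452620 + 304008) = (2451711 + (¼)*(-733))/(452620 + 304008) = (2451711 - 733/4)/756628 = (9806111/4)*(1/756628) = 9806111/3026512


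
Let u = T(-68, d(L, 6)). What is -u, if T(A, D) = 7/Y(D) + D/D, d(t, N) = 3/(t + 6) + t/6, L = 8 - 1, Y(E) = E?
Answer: -655/109 ≈ -6.0092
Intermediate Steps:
L = 7
d(t, N) = 3/(6 + t) + t/6 (d(t, N) = 3/(6 + t) + t*(⅙) = 3/(6 + t) + t/6)
T(A, D) = 1 + 7/D (T(A, D) = 7/D + D/D = 7/D + 1 = 1 + 7/D)
u = 655/109 (u = (7 + (3 + 7 + (⅙)*7²)/(6 + 7))/(((3 + 7 + (⅙)*7²)/(6 + 7))) = (7 + (3 + 7 + (⅙)*49)/13)/(((3 + 7 + (⅙)*49)/13)) = (7 + (3 + 7 + 49/6)/13)/(((3 + 7 + 49/6)/13)) = (7 + (1/13)*(109/6))/(((1/13)*(109/6))) = (7 + 109/78)/(109/78) = (78/109)*(655/78) = 655/109 ≈ 6.0092)
-u = -1*655/109 = -655/109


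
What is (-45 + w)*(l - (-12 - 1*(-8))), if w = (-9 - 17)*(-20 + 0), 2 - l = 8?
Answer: -950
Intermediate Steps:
l = -6 (l = 2 - 1*8 = 2 - 8 = -6)
w = 520 (w = -26*(-20) = 520)
(-45 + w)*(l - (-12 - 1*(-8))) = (-45 + 520)*(-6 - (-12 - 1*(-8))) = 475*(-6 - (-12 + 8)) = 475*(-6 - 1*(-4)) = 475*(-6 + 4) = 475*(-2) = -950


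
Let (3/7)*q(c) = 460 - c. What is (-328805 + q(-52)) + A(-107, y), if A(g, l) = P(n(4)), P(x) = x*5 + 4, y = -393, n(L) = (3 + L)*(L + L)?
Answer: -981979/3 ≈ -3.2733e+5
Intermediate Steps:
n(L) = 2*L*(3 + L) (n(L) = (3 + L)*(2*L) = 2*L*(3 + L))
q(c) = 3220/3 - 7*c/3 (q(c) = 7*(460 - c)/3 = 3220/3 - 7*c/3)
P(x) = 4 + 5*x (P(x) = 5*x + 4 = 4 + 5*x)
A(g, l) = 284 (A(g, l) = 4 + 5*(2*4*(3 + 4)) = 4 + 5*(2*4*7) = 4 + 5*56 = 4 + 280 = 284)
(-328805 + q(-52)) + A(-107, y) = (-328805 + (3220/3 - 7/3*(-52))) + 284 = (-328805 + (3220/3 + 364/3)) + 284 = (-328805 + 3584/3) + 284 = -982831/3 + 284 = -981979/3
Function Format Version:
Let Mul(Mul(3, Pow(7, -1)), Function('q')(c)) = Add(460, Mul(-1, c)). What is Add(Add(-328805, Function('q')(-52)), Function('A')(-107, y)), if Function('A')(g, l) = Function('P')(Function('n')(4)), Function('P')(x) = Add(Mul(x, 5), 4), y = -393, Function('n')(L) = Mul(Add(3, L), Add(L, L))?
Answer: Rational(-981979, 3) ≈ -3.2733e+5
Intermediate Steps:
Function('n')(L) = Mul(2, L, Add(3, L)) (Function('n')(L) = Mul(Add(3, L), Mul(2, L)) = Mul(2, L, Add(3, L)))
Function('q')(c) = Add(Rational(3220, 3), Mul(Rational(-7, 3), c)) (Function('q')(c) = Mul(Rational(7, 3), Add(460, Mul(-1, c))) = Add(Rational(3220, 3), Mul(Rational(-7, 3), c)))
Function('P')(x) = Add(4, Mul(5, x)) (Function('P')(x) = Add(Mul(5, x), 4) = Add(4, Mul(5, x)))
Function('A')(g, l) = 284 (Function('A')(g, l) = Add(4, Mul(5, Mul(2, 4, Add(3, 4)))) = Add(4, Mul(5, Mul(2, 4, 7))) = Add(4, Mul(5, 56)) = Add(4, 280) = 284)
Add(Add(-328805, Function('q')(-52)), Function('A')(-107, y)) = Add(Add(-328805, Add(Rational(3220, 3), Mul(Rational(-7, 3), -52))), 284) = Add(Add(-328805, Add(Rational(3220, 3), Rational(364, 3))), 284) = Add(Add(-328805, Rational(3584, 3)), 284) = Add(Rational(-982831, 3), 284) = Rational(-981979, 3)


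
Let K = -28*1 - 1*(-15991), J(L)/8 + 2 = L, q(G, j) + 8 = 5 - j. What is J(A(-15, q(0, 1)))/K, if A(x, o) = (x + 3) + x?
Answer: -232/15963 ≈ -0.014534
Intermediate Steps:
q(G, j) = -3 - j (q(G, j) = -8 + (5 - j) = -3 - j)
A(x, o) = 3 + 2*x (A(x, o) = (3 + x) + x = 3 + 2*x)
J(L) = -16 + 8*L
K = 15963 (K = -28 + 15991 = 15963)
J(A(-15, q(0, 1)))/K = (-16 + 8*(3 + 2*(-15)))/15963 = (-16 + 8*(3 - 30))*(1/15963) = (-16 + 8*(-27))*(1/15963) = (-16 - 216)*(1/15963) = -232*1/15963 = -232/15963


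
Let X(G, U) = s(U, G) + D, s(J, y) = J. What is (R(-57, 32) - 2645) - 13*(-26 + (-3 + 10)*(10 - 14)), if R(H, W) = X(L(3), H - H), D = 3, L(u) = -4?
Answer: -1940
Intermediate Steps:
X(G, U) = 3 + U (X(G, U) = U + 3 = 3 + U)
R(H, W) = 3 (R(H, W) = 3 + (H - H) = 3 + 0 = 3)
(R(-57, 32) - 2645) - 13*(-26 + (-3 + 10)*(10 - 14)) = (3 - 2645) - 13*(-26 + (-3 + 10)*(10 - 14)) = -2642 - 13*(-26 + 7*(-4)) = -2642 - 13*(-26 - 28) = -2642 - 13*(-54) = -2642 + 702 = -1940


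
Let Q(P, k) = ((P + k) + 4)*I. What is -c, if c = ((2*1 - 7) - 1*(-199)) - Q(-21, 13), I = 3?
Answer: -206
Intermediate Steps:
Q(P, k) = 12 + 3*P + 3*k (Q(P, k) = ((P + k) + 4)*3 = (4 + P + k)*3 = 12 + 3*P + 3*k)
c = 206 (c = ((2*1 - 7) - 1*(-199)) - (12 + 3*(-21) + 3*13) = ((2 - 7) + 199) - (12 - 63 + 39) = (-5 + 199) - 1*(-12) = 194 + 12 = 206)
-c = -1*206 = -206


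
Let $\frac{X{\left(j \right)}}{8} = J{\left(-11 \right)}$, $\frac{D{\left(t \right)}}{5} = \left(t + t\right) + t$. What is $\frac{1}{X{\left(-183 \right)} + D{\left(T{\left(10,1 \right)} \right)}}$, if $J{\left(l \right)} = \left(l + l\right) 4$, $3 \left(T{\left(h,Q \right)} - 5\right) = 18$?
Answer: $- \frac{1}{539} \approx -0.0018553$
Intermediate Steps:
$T{\left(h,Q \right)} = 11$ ($T{\left(h,Q \right)} = 5 + \frac{1}{3} \cdot 18 = 5 + 6 = 11$)
$J{\left(l \right)} = 8 l$ ($J{\left(l \right)} = 2 l 4 = 8 l$)
$D{\left(t \right)} = 15 t$ ($D{\left(t \right)} = 5 \left(\left(t + t\right) + t\right) = 5 \left(2 t + t\right) = 5 \cdot 3 t = 15 t$)
$X{\left(j \right)} = -704$ ($X{\left(j \right)} = 8 \cdot 8 \left(-11\right) = 8 \left(-88\right) = -704$)
$\frac{1}{X{\left(-183 \right)} + D{\left(T{\left(10,1 \right)} \right)}} = \frac{1}{-704 + 15 \cdot 11} = \frac{1}{-704 + 165} = \frac{1}{-539} = - \frac{1}{539}$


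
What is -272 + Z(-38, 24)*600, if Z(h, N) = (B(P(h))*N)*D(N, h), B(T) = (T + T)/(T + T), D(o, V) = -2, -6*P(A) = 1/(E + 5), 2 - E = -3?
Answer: -29072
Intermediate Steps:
E = 5 (E = 2 - 1*(-3) = 2 + 3 = 5)
P(A) = -1/60 (P(A) = -1/(6*(5 + 5)) = -1/6/10 = -1/6*1/10 = -1/60)
B(T) = 1 (B(T) = (2*T)/((2*T)) = (2*T)*(1/(2*T)) = 1)
Z(h, N) = -2*N (Z(h, N) = (1*N)*(-2) = N*(-2) = -2*N)
-272 + Z(-38, 24)*600 = -272 - 2*24*600 = -272 - 48*600 = -272 - 28800 = -29072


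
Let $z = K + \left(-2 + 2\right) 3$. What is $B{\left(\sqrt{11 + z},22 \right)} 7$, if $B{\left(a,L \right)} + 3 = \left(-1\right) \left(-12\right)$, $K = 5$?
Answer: $63$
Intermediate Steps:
$z = 5$ ($z = 5 + \left(-2 + 2\right) 3 = 5 + 0 \cdot 3 = 5 + 0 = 5$)
$B{\left(a,L \right)} = 9$ ($B{\left(a,L \right)} = -3 - -12 = -3 + 12 = 9$)
$B{\left(\sqrt{11 + z},22 \right)} 7 = 9 \cdot 7 = 63$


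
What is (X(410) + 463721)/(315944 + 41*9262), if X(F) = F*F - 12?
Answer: 631809/695686 ≈ 0.90818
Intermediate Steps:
X(F) = -12 + F² (X(F) = F² - 12 = -12 + F²)
(X(410) + 463721)/(315944 + 41*9262) = ((-12 + 410²) + 463721)/(315944 + 41*9262) = ((-12 + 168100) + 463721)/(315944 + 379742) = (168088 + 463721)/695686 = 631809*(1/695686) = 631809/695686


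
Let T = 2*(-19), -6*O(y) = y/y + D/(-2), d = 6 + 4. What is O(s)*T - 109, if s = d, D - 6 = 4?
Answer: -403/3 ≈ -134.33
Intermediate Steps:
D = 10 (D = 6 + 4 = 10)
d = 10
s = 10
O(y) = 2/3 (O(y) = -(y/y + 10/(-2))/6 = -(1 + 10*(-1/2))/6 = -(1 - 5)/6 = -1/6*(-4) = 2/3)
T = -38
O(s)*T - 109 = (2/3)*(-38) - 109 = -76/3 - 109 = -403/3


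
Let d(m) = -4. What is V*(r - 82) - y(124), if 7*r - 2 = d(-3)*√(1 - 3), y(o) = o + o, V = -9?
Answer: 3412/7 + 36*I*√2/7 ≈ 487.43 + 7.2731*I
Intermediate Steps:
y(o) = 2*o
r = 2/7 - 4*I*√2/7 (r = 2/7 + (-4*√(1 - 3))/7 = 2/7 + (-4*I*√2)/7 = 2/7 - 4*I*√2/7 ≈ 0.28571 - 0.80812*I)
V*(r - 82) - y(124) = -9*((2/7 - 4*I*√2/7) - 82) - 2*124 = -9*(-572/7 - 4*I*√2/7) - 1*248 = (5148/7 + 36*I*√2/7) - 248 = 3412/7 + 36*I*√2/7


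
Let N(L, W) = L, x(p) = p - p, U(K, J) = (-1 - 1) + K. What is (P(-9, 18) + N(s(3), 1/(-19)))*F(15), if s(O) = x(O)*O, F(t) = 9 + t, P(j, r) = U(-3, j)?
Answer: -120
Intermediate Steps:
U(K, J) = -2 + K
P(j, r) = -5 (P(j, r) = -2 - 3 = -5)
x(p) = 0
s(O) = 0 (s(O) = 0*O = 0)
(P(-9, 18) + N(s(3), 1/(-19)))*F(15) = (-5 + 0)*(9 + 15) = -5*24 = -120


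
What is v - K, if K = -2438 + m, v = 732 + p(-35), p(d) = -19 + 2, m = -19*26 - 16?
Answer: 3663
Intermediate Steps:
m = -510 (m = -494 - 16 = -510)
p(d) = -17
v = 715 (v = 732 - 17 = 715)
K = -2948 (K = -2438 - 510 = -2948)
v - K = 715 - 1*(-2948) = 715 + 2948 = 3663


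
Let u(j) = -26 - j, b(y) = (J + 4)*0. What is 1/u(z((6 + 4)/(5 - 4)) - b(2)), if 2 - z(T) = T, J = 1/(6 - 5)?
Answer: -1/18 ≈ -0.055556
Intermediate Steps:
J = 1 (J = 1/1 = 1)
z(T) = 2 - T
b(y) = 0 (b(y) = (1 + 4)*0 = 5*0 = 0)
1/u(z((6 + 4)/(5 - 4)) - b(2)) = 1/(-26 - ((2 - (6 + 4)/(5 - 4)) - 1*0)) = 1/(-26 - ((2 - 10/1) + 0)) = 1/(-26 - ((2 - 10) + 0)) = 1/(-26 - (-8 + 0)) = 1/(-26 - 1*(-8)) = 1/(-26 + 8) = 1/(-18) = -1/18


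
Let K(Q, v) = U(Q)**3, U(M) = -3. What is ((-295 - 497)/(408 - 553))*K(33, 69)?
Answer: -21384/145 ≈ -147.48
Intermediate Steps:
K(Q, v) = -27 (K(Q, v) = (-3)**3 = -27)
((-295 - 497)/(408 - 553))*K(33, 69) = ((-295 - 497)/(408 - 553))*(-27) = -792/(-145)*(-27) = -792*(-1/145)*(-27) = (792/145)*(-27) = -21384/145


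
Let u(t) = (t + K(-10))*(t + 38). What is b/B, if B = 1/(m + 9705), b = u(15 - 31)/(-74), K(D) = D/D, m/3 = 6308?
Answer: 4723785/37 ≈ 1.2767e+5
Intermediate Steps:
m = 18924 (m = 3*6308 = 18924)
K(D) = 1
u(t) = (1 + t)*(38 + t) (u(t) = (t + 1)*(t + 38) = (1 + t)*(38 + t))
b = 165/37 (b = (38 + (15 - 31)**2 + 39*(15 - 31))/(-74) = (38 + (-16)**2 + 39*(-16))*(-1/74) = (38 + 256 - 624)*(-1/74) = -330*(-1/74) = 165/37 ≈ 4.4595)
B = 1/28629 (B = 1/(18924 + 9705) = 1/28629 ≈ 3.4930e-5)
b/B = 165/(37*(1/28629)) = (165/37)*28629 = 4723785/37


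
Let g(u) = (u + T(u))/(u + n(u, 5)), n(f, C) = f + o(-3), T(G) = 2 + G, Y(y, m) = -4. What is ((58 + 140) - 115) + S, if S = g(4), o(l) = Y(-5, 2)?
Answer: 171/2 ≈ 85.500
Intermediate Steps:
o(l) = -4
n(f, C) = -4 + f (n(f, C) = f - 4 = -4 + f)
g(u) = (2 + 2*u)/(-4 + 2*u) (g(u) = (u + (2 + u))/(u + (-4 + u)) = (2 + 2*u)/(-4 + 2*u))
S = 5/2 (S = (1 + 4)/(-2 + 4) = 5/2 ≈ 2.5000)
((58 + 140) - 115) + S = ((58 + 140) - 115) + 5/2 = (198 - 115) + 5/2 = 83 + 5/2 = 171/2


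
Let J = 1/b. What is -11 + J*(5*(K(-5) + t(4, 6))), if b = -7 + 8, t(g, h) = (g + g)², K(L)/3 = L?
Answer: 234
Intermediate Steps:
K(L) = 3*L
t(g, h) = 4*g² (t(g, h) = (2*g)² = 4*g²)
b = 1
J = 1 (J = 1/1 = 1)
-11 + J*(5*(K(-5) + t(4, 6))) = -11 + 1*(5*(3*(-5) + 4*4²)) = -11 + 1*(5*(-15 + 4*16)) = -11 + 1*(5*(-15 + 64)) = -11 + 1*(5*49) = -11 + 1*245 = -11 + 245 = 234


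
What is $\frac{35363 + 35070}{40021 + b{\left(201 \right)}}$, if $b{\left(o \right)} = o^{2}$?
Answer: $\frac{70433}{80422} \approx 0.87579$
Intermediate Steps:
$\frac{35363 + 35070}{40021 + b{\left(201 \right)}} = \frac{35363 + 35070}{40021 + 201^{2}} = \frac{70433}{40021 + 40401} = \frac{70433}{80422}$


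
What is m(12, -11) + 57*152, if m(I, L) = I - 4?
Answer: 8672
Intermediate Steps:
m(I, L) = -4 + I
m(12, -11) + 57*152 = (-4 + 12) + 57*152 = 8 + 8664 = 8672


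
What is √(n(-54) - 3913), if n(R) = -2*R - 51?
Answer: 4*I*√241 ≈ 62.097*I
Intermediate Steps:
n(R) = -51 - 2*R
√(n(-54) - 3913) = √((-51 - 2*(-54)) - 3913) = √((-51 + 108) - 3913) = √(57 - 3913) = √(-3856) = 4*I*√241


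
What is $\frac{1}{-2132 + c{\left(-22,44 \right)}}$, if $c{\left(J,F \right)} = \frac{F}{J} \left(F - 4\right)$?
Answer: $- \frac{1}{2212} \approx -0.00045208$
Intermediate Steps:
$c{\left(J,F \right)} = \frac{F \left(-4 + F\right)}{J}$ ($c{\left(J,F \right)} = \frac{F}{J} \left(-4 + F\right) = \frac{F \left(-4 + F\right)}{J}$)
$\frac{1}{-2132 + c{\left(-22,44 \right)}} = \frac{1}{-2132 + \frac{44 \left(-4 + 44\right)}{-22}} = \frac{1}{-2132 + 44 \left(- \frac{1}{22}\right) 40} = \frac{1}{-2132 - 80} = \frac{1}{-2212} = - \frac{1}{2212}$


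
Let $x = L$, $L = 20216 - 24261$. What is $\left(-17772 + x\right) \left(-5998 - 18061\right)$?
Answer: $524895203$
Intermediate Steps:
$L = -4045$
$x = -4045$
$\left(-17772 + x\right) \left(-5998 - 18061\right) = \left(-17772 - 4045\right) \left(-5998 - 18061\right) = \left(-21817\right) \left(-24059\right) = 524895203$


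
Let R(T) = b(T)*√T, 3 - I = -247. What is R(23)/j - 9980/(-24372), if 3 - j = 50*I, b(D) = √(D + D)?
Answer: 2495/6093 - 23*√2/12497 ≈ 0.40688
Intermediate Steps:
I = 250 (I = 3 - 1*(-247) = 3 + 247 = 250)
b(D) = √2*√D (b(D) = √(2*D) = √2*√D)
j = -12497 (j = 3 - 50*250 = 3 - 1*12500 = 3 - 12500 = -12497)
R(T) = T*√2 (R(T) = (√2*√T)*√T = T*√2)
R(23)/j - 9980/(-24372) = (23*√2)/(-12497) - 9980/(-24372) = (23*√2)*(-1/12497) - 9980*(-1/24372) = -23*√2/12497 + 2495/6093 = 2495/6093 - 23*√2/12497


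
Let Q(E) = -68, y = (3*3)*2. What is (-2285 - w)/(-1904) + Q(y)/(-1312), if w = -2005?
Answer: 1109/5576 ≈ 0.19889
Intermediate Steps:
y = 18 (y = 9*2 = 18)
(-2285 - w)/(-1904) + Q(y)/(-1312) = (-2285 - 1*(-2005))/(-1904) - 68/(-1312) = (-2285 + 2005)*(-1/1904) - 68*(-1/1312) = -280*(-1/1904) + 17/328 = 5/34 + 17/328 = 1109/5576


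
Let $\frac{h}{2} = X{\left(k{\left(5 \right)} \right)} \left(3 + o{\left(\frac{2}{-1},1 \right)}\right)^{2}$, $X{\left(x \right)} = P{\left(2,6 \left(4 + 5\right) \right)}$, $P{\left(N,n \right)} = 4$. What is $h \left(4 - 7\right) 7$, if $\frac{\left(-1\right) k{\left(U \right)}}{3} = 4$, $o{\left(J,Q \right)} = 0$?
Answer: $-1512$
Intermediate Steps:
$k{\left(U \right)} = -12$ ($k{\left(U \right)} = \left(-3\right) 4 = -12$)
$X{\left(x \right)} = 4$
$h = 72$ ($h = 2 \cdot 4 \left(3 + 0\right)^{2} = 2 \cdot 4 \cdot 3^{2} = 2 \cdot 4 \cdot 9 = 2 \cdot 36 = 72$)
$h \left(4 - 7\right) 7 = 72 \left(4 - 7\right) 7 = 72 \left(\left(-3\right) 7\right) = 72 \left(-21\right) = -1512$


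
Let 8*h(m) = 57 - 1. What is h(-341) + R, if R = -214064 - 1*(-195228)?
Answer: -18829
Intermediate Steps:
h(m) = 7 (h(m) = (57 - 1)/8 = (⅛)*56 = 7)
R = -18836 (R = -214064 + 195228 = -18836)
h(-341) + R = 7 - 18836 = -18829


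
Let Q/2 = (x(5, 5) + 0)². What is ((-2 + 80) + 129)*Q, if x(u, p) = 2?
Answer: 1656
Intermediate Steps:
Q = 8 (Q = 2*(2 + 0)² = 2*2² = 2*4 = 8)
((-2 + 80) + 129)*Q = ((-2 + 80) + 129)*8 = (78 + 129)*8 = 207*8 = 1656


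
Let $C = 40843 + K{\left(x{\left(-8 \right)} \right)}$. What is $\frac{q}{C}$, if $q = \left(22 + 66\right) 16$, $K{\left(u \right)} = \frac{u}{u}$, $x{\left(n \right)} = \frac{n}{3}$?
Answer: $\frac{352}{10211} \approx 0.034473$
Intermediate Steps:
$x{\left(n \right)} = \frac{n}{3}$ ($x{\left(n \right)} = n \frac{1}{3} = \frac{n}{3}$)
$K{\left(u \right)} = 1$
$C = 40844$ ($C = 40843 + 1 = 40844$)
$q = 1408$ ($q = 88 \cdot 16 = 1408$)
$\frac{q}{C} = \frac{1408}{40844} = 1408 \cdot \frac{1}{40844} = \frac{352}{10211}$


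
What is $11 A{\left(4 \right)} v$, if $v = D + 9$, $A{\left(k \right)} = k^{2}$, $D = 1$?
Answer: $1760$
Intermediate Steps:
$v = 10$ ($v = 1 + 9 = 10$)
$11 A{\left(4 \right)} v = 11 \cdot 4^{2} \cdot 10 = 11 \cdot 16 \cdot 10 = 176 \cdot 10 = 1760$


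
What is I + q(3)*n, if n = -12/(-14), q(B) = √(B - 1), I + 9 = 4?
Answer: -5 + 6*√2/7 ≈ -3.7878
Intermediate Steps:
I = -5 (I = -9 + 4 = -5)
q(B) = √(-1 + B)
n = 6/7 (n = -12*(-1/14) = 6/7 ≈ 0.85714)
I + q(3)*n = -5 + √(-1 + 3)*(6/7) = -5 + √2*(6/7) = -5 + 6*√2/7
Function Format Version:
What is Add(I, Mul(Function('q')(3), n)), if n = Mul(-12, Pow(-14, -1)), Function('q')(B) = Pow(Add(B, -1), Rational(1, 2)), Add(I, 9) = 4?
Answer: Add(-5, Mul(Rational(6, 7), Pow(2, Rational(1, 2)))) ≈ -3.7878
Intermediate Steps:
I = -5 (I = Add(-9, 4) = -5)
Function('q')(B) = Pow(Add(-1, B), Rational(1, 2))
n = Rational(6, 7) (n = Mul(-12, Rational(-1, 14)) = Rational(6, 7) ≈ 0.85714)
Add(I, Mul(Function('q')(3), n)) = Add(-5, Mul(Pow(Add(-1, 3), Rational(1, 2)), Rational(6, 7))) = Add(-5, Mul(Pow(2, Rational(1, 2)), Rational(6, 7))) = Add(-5, Mul(Rational(6, 7), Pow(2, Rational(1, 2))))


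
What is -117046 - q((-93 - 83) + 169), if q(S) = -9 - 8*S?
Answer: -117093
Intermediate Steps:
-117046 - q((-93 - 83) + 169) = -117046 - (-9 - 8*((-93 - 83) + 169)) = -117046 - (-9 - 8*(-176 + 169)) = -117046 - (-9 - 8*(-7)) = -117046 - (-9 + 56) = -117046 - 1*47 = -117046 - 47 = -117093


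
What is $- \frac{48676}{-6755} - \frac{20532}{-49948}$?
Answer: $\frac{642490627}{84349685} \approx 7.617$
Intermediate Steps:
$- \frac{48676}{-6755} - \frac{20532}{-49948} = \left(-48676\right) \left(- \frac{1}{6755}\right) - - \frac{5133}{12487} = \frac{48676}{6755} + \frac{5133}{12487} = \frac{642490627}{84349685}$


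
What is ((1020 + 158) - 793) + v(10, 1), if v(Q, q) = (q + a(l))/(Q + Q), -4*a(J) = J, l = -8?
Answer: 7703/20 ≈ 385.15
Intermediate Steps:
a(J) = -J/4
v(Q, q) = (2 + q)/(2*Q) (v(Q, q) = (q - ¼*(-8))/(Q + Q) = (q + 2)/((2*Q)) = (2 + q)*(1/(2*Q)) = (2 + q)/(2*Q))
((1020 + 158) - 793) + v(10, 1) = ((1020 + 158) - 793) + (½)*(2 + 1)/10 = (1178 - 793) + (½)*(⅒)*3 = 385 + 3/20 = 7703/20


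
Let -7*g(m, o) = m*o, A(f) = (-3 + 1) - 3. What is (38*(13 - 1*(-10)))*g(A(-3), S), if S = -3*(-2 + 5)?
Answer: -39330/7 ≈ -5618.6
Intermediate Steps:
A(f) = -5 (A(f) = -2 - 3 = -5)
S = -9 (S = -3*3 = -9)
g(m, o) = -m*o/7
(38*(13 - 1*(-10)))*g(A(-3), S) = (38*(13 - 1*(-10)))*(-⅐*(-5)*(-9)) = (38*(13 + 10))*(-45/7) = (38*23)*(-45/7) = 874*(-45/7) = -39330/7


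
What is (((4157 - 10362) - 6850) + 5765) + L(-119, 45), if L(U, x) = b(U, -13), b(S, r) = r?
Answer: -7303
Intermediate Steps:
L(U, x) = -13
(((4157 - 10362) - 6850) + 5765) + L(-119, 45) = (((4157 - 10362) - 6850) + 5765) - 13 = ((-6205 - 6850) + 5765) - 13 = (-13055 + 5765) - 13 = -7290 - 13 = -7303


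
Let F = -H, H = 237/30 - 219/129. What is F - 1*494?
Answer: -215087/430 ≈ -500.20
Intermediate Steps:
H = 2667/430 (H = 237*(1/30) - 219*1/129 = 79/10 - 73/43 = 2667/430 ≈ 6.2023)
F = -2667/430 (F = -1*2667/430 = -2667/430 ≈ -6.2023)
F - 1*494 = -2667/430 - 1*494 = -2667/430 - 494 = -215087/430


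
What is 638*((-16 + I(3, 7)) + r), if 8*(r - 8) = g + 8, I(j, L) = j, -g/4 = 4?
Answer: -3828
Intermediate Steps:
g = -16 (g = -4*4 = -16)
r = 7 (r = 8 + (-16 + 8)/8 = 8 + (⅛)*(-8) = 8 - 1 = 7)
638*((-16 + I(3, 7)) + r) = 638*((-16 + 3) + 7) = 638*(-13 + 7) = 638*(-6) = -3828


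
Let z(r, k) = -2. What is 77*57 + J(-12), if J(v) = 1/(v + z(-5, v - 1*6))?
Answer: 61445/14 ≈ 4388.9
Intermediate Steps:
J(v) = 1/(-2 + v) (J(v) = 1/(v - 2) = 1/(-2 + v))
77*57 + J(-12) = 77*57 + 1/(-2 - 12) = 4389 + 1/(-14) = 4389 - 1/14 = 61445/14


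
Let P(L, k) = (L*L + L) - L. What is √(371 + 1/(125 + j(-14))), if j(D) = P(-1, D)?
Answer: √654458/42 ≈ 19.262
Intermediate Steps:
P(L, k) = L² (P(L, k) = (L² + L) - L = (L + L²) - L = L²)
j(D) = 1 (j(D) = (-1)² = 1)
√(371 + 1/(125 + j(-14))) = √(371 + 1/(125 + 1)) = √(371 + 1/126) = √(46747/126) = √654458/42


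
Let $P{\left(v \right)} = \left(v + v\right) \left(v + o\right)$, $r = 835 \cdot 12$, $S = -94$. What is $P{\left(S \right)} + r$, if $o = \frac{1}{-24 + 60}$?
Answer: $\frac{249181}{9} \approx 27687.0$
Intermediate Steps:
$o = \frac{1}{36} \approx 0.027778$
$r = 10020$
$P{\left(v \right)} = 2 v \left(\frac{1}{36} + v\right)$ ($P{\left(v \right)} = \left(v + v\right) \left(v + \frac{1}{36}\right) = 2 v \left(\frac{1}{36} + v\right)$)
$P{\left(S \right)} + r = \frac{1}{18} \left(-94\right) \left(1 + 36 \left(-94\right)\right) + 10020 = \frac{1}{18} \left(-94\right) \left(1 - 3384\right) + 10020 = \frac{1}{18} \left(-94\right) \left(-3383\right) + 10020 = \frac{159001}{9} + 10020 = \frac{249181}{9}$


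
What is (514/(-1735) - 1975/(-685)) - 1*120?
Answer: -27908493/237695 ≈ -117.41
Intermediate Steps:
(514/(-1735) - 1975/(-685)) - 1*120 = (514*(-1/1735) - 1975*(-1/685)) - 120 = (-514/1735 + 395/137) - 120 = 614907/237695 - 120 = -27908493/237695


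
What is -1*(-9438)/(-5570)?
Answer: -4719/2785 ≈ -1.6944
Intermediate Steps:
-1*(-9438)/(-5570) = 9438*(-1/5570) = -4719/2785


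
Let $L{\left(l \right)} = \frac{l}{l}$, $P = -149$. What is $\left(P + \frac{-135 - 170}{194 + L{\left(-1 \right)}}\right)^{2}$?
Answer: $\frac{34480384}{1521} \approx 22670.0$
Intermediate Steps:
$L{\left(l \right)} = 1$
$\left(P + \frac{-135 - 170}{194 + L{\left(-1 \right)}}\right)^{2} = \left(-149 + \frac{-135 - 170}{194 + 1}\right)^{2} = \left(-149 - \frac{305}{195}\right)^{2} = \left(-149 - \frac{61}{39}\right)^{2} = \left(- \frac{5872}{39}\right)^{2} = \frac{34480384}{1521}$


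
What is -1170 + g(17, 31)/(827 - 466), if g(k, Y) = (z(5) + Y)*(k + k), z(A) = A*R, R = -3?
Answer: -421826/361 ≈ -1168.5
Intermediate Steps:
z(A) = -3*A (z(A) = A*(-3) = -3*A)
g(k, Y) = 2*k*(-15 + Y) (g(k, Y) = (-3*5 + Y)*(k + k) = (-15 + Y)*(2*k) = 2*k*(-15 + Y))
-1170 + g(17, 31)/(827 - 466) = -1170 + (2*17*(-15 + 31))/(827 - 466) = -1170 + (2*17*16)/361 = -1170 + 544*(1/361) = -1170 + 544/361 = -421826/361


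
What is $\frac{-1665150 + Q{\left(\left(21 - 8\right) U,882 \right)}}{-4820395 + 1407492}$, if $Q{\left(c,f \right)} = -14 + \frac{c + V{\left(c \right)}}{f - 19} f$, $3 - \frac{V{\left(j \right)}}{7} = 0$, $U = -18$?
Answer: $\frac{1437224398}{2945335289} \approx 0.48797$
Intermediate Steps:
$V{\left(j \right)} = 21$ ($V{\left(j \right)} = 21 - 0 = 21 + 0 = 21$)
$Q{\left(c,f \right)} = -14 + \frac{f \left(21 + c\right)}{-19 + f}$ ($Q{\left(c,f \right)} = -14 + \frac{c + 21}{f - 19} f = -14 + \frac{21 + c}{-19 + f} f = -14 + \frac{f \left(21 + c\right)}{-19 + f}$)
$\frac{-1665150 + Q{\left(\left(21 - 8\right) U,882 \right)}}{-4820395 + 1407492} = \frac{-1665150 + \frac{266 + 7 \cdot 882 + \left(21 - 8\right) \left(-18\right) 882}{-19 + 882}}{-4820395 + 1407492} = \frac{-1665150 + \frac{266 + 6174 + 13 \left(-18\right) 882}{863}}{-3412903} = \left(-1665150 + \frac{266 + 6174 - 206388}{863}\right) \left(- \frac{1}{3412903}\right) = \left(-1665150 + \frac{1}{863} \left(-199948\right)\right) \left(- \frac{1}{3412903}\right) = \left(-1665150 - \frac{199948}{863}\right) \left(- \frac{1}{3412903}\right) = \left(- \frac{1437224398}{863}\right) \left(- \frac{1}{3412903}\right) = \frac{1437224398}{2945335289}$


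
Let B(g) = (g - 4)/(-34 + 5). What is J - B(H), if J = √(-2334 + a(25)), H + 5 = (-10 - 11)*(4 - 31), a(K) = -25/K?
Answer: 558/29 + I*√2335 ≈ 19.241 + 48.322*I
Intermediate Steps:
H = 562 (H = -5 + (-10 - 11)*(4 - 31) = -5 - 21*(-27) = -5 + 567 = 562)
J = I*√2335 (J = √(-2334 - 25/25) = √(-2334 - 25*1/25) = √(-2334 - 1) = √(-2335) = I*√2335 ≈ 48.322*I)
B(g) = 4/29 - g/29 (B(g) = (-4 + g)/(-29) = (-4 + g)*(-1/29) = 4/29 - g/29)
J - B(H) = I*√2335 - (4/29 - 1/29*562) = I*√2335 - (4/29 - 562/29) = I*√2335 - 1*(-558/29) = I*√2335 + 558/29 = 558/29 + I*√2335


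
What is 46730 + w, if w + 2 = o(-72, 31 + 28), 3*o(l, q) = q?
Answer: 140243/3 ≈ 46748.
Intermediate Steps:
o(l, q) = q/3
w = 53/3 (w = -2 + (31 + 28)/3 = -2 + (1/3)*59 = -2 + 59/3 = 53/3 ≈ 17.667)
46730 + w = 46730 + 53/3 = 140243/3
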